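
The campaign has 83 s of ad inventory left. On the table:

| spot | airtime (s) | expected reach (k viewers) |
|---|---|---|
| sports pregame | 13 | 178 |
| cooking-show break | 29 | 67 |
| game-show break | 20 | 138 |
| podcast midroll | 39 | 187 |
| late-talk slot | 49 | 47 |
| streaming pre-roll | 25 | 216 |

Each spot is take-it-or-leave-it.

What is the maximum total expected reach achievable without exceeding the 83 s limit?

581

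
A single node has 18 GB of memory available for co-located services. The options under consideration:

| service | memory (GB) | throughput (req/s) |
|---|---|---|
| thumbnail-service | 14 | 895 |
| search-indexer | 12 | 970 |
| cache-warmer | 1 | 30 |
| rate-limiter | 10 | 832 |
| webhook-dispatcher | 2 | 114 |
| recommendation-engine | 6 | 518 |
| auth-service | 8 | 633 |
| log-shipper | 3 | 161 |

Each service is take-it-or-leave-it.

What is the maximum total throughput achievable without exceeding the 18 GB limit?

1488

By throughput per GB: recommendation-engine 86.33, rate-limiter 83.20, search-indexer 80.83, auth-service 79.12 lead.
A density-first pass picks rate-limiter + webhook-dispatcher + recommendation-engine — 1464 at 18 GB.
The 12 GB tied up in rate-limiter and webhook-dispatcher is better spent on search-indexer — total rises to 1488 (18 GB).
Nothing else within 18 GB beats 1488.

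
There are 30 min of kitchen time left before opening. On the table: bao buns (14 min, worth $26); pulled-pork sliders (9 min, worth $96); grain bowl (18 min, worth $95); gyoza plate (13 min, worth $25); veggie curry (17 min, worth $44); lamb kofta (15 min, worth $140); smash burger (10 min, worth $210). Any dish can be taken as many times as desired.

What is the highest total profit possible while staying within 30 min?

630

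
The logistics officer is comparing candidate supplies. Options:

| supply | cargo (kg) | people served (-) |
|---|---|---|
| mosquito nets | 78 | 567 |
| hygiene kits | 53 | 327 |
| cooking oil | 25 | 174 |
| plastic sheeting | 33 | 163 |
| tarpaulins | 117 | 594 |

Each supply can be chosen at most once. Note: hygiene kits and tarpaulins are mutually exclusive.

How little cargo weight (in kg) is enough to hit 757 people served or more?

131

Look for the lowest-cargo combination reaching 757.
mosquito nets + hygiene kits: 894 people served at 131 kg.
Any bundle with less than 131 kg falls short of 757.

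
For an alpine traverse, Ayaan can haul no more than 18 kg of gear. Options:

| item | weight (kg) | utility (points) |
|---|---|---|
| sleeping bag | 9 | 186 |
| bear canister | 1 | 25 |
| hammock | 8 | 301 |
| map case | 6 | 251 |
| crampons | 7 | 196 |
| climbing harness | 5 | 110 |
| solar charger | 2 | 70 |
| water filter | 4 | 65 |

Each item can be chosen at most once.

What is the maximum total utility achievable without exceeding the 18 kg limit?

Bear canister + hammock + map case + solar charger uses 17 of the 18 kg and totals 647.
Runner-up hammock + map case + solar charger tops out at 622.

647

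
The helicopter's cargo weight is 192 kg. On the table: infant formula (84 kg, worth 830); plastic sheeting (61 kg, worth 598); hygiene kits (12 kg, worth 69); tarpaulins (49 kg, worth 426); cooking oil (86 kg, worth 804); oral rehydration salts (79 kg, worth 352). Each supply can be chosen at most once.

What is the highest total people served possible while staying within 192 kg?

1703

Taking the top-ratio supplies first gives infant formula + plastic sheeting + hygiene kits for 1497 (157 kg).
Dropping plastic sheeting frees 61 kg; slotting in cooking oil (86 kg) lifts the total to 1703 at 182 kg.
That's the maximum — no swap from here does better than 1703.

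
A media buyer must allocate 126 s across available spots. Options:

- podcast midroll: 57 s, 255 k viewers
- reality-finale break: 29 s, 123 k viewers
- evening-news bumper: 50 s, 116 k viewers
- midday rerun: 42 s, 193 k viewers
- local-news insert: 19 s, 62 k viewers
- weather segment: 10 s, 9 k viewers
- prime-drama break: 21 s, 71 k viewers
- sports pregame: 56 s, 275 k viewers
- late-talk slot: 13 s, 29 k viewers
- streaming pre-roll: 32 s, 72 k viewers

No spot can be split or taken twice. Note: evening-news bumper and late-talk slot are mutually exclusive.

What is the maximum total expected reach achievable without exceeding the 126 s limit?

559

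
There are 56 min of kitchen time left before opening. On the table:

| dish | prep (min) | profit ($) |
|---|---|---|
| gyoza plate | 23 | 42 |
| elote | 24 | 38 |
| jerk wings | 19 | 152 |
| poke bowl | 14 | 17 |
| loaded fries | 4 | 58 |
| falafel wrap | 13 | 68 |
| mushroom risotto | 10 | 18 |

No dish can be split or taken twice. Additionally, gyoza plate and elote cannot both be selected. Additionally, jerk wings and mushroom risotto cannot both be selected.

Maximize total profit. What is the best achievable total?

295

Ranking by ratio (profit/min): loaded fries 14.50, jerk wings 8.00, falafel wrap 5.23.
Taking jerk wings + poke bowl + loaded fries + falafel wrap: 50 min used, 295 in profit.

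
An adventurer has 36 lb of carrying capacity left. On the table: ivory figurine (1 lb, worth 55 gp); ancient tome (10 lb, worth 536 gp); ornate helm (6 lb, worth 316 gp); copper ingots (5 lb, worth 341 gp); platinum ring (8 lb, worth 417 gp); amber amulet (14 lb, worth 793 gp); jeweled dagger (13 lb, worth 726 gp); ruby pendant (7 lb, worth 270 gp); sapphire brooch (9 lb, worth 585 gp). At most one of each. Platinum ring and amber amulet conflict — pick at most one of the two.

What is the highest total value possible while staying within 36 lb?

Greedy by ratio would take ivory figurine + ornate helm + copper ingots + amber amulet + sapphire brooch: 35 lb used, total 2090.
Replace ornate helm and amber amulet with platinum ring + jeweled dagger: the trade gains 34 net, giving 2124 at 36 lb.
Next best is amber amulet + jeweled dagger + sapphire brooch at 2104 (36 lb) — short by 20.

2124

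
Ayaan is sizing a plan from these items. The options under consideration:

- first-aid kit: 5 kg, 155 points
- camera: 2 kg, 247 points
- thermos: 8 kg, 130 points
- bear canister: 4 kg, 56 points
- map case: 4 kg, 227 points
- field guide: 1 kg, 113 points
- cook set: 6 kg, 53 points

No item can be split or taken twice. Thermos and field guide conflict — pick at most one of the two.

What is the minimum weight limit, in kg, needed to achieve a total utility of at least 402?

Look for the lowest-weight combination reaching 402.
camera + map case: 474 utility at 6 kg.
Any bundle with less than 6 kg falls short of 402.

6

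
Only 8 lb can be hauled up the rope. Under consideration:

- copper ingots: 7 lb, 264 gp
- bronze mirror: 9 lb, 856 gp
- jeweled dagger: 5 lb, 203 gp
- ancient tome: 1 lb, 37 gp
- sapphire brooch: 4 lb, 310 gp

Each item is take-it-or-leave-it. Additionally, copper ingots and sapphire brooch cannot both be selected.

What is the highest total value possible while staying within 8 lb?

347

Density check — bronze mirror 95.11, sapphire brooch 77.50, jeweled dagger 40.60, copper ingots 37.71 are the best per lb.
Best packing: ancient tome + sapphire brooch — 5 lb, 347 total.
The closest alternative, sapphire brooch, reaches only 310.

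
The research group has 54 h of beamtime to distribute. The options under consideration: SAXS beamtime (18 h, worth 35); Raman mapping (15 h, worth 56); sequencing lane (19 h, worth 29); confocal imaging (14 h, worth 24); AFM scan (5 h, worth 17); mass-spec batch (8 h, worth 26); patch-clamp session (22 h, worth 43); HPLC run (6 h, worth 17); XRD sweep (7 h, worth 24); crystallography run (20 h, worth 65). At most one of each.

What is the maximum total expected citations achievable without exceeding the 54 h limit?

181

Taking the top-ratio experiments first gives Raman mapping + AFM scan + mass-spec batch + HPLC run + XRD sweep for 140 (41 h).
The 7 h tied up in XRD sweep is better spent on crystallography run — total rises to 181 (54 h).
An exhaustive check of the 1024 subsets confirms 181.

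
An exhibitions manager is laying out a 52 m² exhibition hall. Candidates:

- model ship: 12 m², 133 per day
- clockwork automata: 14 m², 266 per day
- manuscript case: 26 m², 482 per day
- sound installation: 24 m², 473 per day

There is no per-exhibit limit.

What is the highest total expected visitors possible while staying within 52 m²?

1005

Greedy by ratio would take 2×sound installation: 48 m² used, total 946.
Dropping sound installation frees 24 m²; slotting in 2×clockwork automata (28 m²) lifts the total to 1005 at 52 m².
Every other selection either busts 52 m² or fails to beat 1005.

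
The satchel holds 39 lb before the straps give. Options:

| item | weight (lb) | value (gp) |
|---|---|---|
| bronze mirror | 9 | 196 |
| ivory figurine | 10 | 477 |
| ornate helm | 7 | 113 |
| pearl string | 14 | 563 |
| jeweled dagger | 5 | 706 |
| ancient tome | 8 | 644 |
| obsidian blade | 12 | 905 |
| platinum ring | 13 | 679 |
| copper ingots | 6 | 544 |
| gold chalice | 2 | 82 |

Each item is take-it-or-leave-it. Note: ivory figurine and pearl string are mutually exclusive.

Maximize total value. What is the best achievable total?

A density-first pass picks jeweled dagger + ancient tome + obsidian blade + copper ingots + gold chalice — 2881 at 33 lb.
Replace copper ingots and gold chalice with platinum ring: the trade gains 53 net, giving 2934 at 38 lb.

2934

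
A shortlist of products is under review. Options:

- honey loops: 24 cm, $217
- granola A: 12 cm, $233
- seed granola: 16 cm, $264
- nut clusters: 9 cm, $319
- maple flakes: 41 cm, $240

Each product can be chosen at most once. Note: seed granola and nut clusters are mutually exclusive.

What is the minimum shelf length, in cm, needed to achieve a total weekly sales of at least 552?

21

Need the lightest bundle worth ≥ 552.
granola A + nut clusters reaches 552 using 21 cm.
Any bundle with less than 21 cm falls short of 552.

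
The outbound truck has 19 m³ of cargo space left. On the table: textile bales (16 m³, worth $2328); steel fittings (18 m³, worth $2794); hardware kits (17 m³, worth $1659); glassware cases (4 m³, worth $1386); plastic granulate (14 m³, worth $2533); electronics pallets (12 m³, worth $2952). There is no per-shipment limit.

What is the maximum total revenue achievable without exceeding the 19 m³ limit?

5544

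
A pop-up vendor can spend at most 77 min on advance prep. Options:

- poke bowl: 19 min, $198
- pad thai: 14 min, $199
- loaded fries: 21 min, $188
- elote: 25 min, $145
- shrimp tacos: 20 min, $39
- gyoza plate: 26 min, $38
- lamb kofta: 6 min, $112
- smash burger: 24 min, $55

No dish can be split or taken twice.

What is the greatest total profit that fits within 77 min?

697

Taking poke bowl + pad thai + loaded fries + lamb kofta: 60 min used, 697 in profit.
Runner-up poke bowl + pad thai + elote + lamb kofta tops out at 654.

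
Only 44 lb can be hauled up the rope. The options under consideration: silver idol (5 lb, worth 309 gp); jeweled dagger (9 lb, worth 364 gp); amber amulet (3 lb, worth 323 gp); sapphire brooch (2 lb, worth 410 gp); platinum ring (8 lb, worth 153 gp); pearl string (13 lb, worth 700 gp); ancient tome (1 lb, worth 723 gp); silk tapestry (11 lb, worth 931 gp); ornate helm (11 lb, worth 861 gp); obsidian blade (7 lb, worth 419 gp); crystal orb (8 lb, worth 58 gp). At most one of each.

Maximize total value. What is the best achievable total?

4031

Filling by ratio: silver idol + amber amulet + sapphire brooch + ancient tome + silk tapestry + ornate helm + obsidian blade for 3976, with 4 lb left unused.
Dropping silver idol frees 5 lb; slotting in jeweled dagger (9 lb) lifts the total to 4031 at 44 lb.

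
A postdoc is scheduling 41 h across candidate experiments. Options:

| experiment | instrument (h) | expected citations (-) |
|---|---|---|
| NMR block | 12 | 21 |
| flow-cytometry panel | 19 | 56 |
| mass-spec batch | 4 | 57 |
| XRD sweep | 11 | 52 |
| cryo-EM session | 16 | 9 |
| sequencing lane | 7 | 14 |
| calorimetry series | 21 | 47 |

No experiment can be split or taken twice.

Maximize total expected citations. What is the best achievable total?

179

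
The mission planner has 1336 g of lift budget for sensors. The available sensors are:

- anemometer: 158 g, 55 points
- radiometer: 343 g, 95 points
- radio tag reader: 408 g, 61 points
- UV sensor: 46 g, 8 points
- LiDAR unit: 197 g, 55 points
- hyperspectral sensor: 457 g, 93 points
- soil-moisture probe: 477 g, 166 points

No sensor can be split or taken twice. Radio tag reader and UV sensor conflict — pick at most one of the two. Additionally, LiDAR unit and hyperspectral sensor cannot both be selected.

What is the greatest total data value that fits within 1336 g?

Ranking by ratio (data value/g): anemometer 0.35, soil-moisture probe 0.35, LiDAR unit 0.28.
Taking anemometer + radiometer + UV sensor + LiDAR unit + soil-moisture probe: 1221 g used, 379 in data value.

379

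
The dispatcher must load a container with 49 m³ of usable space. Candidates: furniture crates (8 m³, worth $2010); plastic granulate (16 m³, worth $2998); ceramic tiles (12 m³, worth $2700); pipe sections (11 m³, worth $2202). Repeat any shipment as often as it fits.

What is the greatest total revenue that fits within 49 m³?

12060

Taking 6×furniture crates: 48 m³ used, 12060 in revenue.
The spare 1 m³ is too small for any remaining shipment, and no exchange beats 12060.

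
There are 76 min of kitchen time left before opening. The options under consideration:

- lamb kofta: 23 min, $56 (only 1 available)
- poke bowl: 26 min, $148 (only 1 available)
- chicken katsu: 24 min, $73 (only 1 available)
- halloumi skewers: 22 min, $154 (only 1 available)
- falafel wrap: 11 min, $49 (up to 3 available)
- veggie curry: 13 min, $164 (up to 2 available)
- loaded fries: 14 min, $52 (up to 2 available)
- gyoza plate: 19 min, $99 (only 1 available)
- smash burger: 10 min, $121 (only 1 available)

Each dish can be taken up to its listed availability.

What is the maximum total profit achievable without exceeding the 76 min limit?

655

Density check — veggie curry 12.62, smash burger 12.10, halloumi skewers 7.00 are the best per min.
Taking the top-ratio dishes first gives halloumi skewers + falafel wrap + 2×veggie curry + smash burger for 652 (69 min).
Dropping falafel wrap frees 11 min; slotting in loaded fries (14 min) lifts the total to 655 at 72 min.
Nothing else within 76 min beats 655.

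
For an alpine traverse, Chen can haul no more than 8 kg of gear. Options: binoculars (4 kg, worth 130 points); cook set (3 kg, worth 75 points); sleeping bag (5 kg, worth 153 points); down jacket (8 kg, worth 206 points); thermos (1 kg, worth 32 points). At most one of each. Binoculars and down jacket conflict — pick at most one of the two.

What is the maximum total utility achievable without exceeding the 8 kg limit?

237

Ranking by ratio (utility/kg): binoculars 32.50, thermos 32.00, sleeping bag 30.60, down jacket 25.75.
The ratio ordering already packs tightly: binoculars + cook set + thermos, 8 kg, 237.
Next best is cook set + sleeping bag at 228 (8 kg) — short by 9.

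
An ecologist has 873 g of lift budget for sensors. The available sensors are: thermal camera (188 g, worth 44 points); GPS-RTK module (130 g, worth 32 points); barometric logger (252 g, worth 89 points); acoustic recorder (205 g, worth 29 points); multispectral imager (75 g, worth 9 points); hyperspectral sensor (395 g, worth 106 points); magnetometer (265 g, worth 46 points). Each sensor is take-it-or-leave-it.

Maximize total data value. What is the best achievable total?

239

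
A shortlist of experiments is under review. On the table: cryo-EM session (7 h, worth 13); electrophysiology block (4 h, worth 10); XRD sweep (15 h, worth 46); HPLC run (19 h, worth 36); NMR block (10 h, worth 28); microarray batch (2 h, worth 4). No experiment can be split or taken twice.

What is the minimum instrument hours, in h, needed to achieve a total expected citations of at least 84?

29

Need the lightest bundle worth ≥ 84.
electrophysiology block + XRD sweep + NMR block: 84 expected citations at 29 h.
Below 29 h the best achievable stays under 84.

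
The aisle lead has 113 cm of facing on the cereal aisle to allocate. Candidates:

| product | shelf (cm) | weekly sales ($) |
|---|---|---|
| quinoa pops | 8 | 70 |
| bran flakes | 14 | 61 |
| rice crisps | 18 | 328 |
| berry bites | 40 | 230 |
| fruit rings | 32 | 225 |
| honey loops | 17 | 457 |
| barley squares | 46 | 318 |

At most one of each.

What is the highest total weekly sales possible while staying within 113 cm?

1328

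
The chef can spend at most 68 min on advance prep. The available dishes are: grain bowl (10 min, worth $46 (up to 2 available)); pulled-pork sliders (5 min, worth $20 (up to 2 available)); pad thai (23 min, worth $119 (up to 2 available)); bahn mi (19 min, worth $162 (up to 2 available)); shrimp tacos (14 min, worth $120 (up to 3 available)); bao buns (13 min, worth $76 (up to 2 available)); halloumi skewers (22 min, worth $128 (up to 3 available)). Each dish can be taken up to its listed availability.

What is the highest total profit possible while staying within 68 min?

Ranking by ratio (profit/min): shrimp tacos 8.57, bahn mi 8.53, bao buns 5.85.
Greedy by ratio would take pulled-pork sliders + bahn mi + 3×shrimp tacos: 66 min used, total 542.
The 19 min tied up in pulled-pork sliders and shrimp tacos is better spent on bahn mi — total rises to 564 (66 min).
That's the maximum — no swap from here does better than 564.

564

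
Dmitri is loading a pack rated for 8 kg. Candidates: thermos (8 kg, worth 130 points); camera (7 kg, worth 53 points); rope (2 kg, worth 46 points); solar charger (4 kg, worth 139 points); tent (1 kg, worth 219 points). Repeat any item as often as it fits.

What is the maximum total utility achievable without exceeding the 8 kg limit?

1752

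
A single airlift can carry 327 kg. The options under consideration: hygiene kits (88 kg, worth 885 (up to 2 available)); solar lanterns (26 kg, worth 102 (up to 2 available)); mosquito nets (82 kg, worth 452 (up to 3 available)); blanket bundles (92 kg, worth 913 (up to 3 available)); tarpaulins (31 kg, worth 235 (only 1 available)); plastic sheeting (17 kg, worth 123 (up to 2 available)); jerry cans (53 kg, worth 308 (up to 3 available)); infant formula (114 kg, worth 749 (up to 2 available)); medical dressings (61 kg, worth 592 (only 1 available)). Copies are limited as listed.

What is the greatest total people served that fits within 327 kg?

3097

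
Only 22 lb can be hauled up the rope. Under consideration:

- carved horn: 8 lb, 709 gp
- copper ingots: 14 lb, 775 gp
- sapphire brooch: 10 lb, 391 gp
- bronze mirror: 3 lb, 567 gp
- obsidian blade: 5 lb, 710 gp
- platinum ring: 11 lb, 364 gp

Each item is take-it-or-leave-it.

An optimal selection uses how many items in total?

3

The maximum value within 22 lb is 2052.
copper ingots + bronze mirror + obsidian blade hits 2052 at 22 lb.
Any selection reaching 2052 contains exactly 3 items.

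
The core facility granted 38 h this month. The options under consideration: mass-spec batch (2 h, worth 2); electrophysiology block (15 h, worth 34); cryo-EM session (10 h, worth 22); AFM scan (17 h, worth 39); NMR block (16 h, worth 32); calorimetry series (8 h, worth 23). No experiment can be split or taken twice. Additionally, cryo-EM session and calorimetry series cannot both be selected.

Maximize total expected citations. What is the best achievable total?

75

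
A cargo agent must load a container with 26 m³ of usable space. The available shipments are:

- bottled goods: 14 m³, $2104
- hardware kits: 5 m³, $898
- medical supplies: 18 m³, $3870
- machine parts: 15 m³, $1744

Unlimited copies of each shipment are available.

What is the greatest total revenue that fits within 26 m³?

Best packing: hardware kits + medical supplies — 23 m³, 4768 total.
Nothing else within 26 m³ beats 4768.

4768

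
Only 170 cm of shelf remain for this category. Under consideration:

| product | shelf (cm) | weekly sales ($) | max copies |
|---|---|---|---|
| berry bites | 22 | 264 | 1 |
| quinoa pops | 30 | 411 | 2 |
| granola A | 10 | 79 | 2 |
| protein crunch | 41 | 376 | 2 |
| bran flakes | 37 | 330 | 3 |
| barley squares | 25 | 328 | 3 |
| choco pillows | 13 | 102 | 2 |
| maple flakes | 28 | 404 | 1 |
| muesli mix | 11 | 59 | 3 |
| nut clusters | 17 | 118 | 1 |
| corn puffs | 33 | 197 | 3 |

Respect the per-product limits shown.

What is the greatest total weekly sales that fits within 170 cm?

2225

By weekly sales per cm: maple flakes 14.43, quinoa pops 13.70, barley squares 13.12 lead.
Greedy by ratio would take 2×quinoa pops + 3×barley squares + maple flakes: 163 cm used, total 2210.
The 25 cm tied up in barley squares is better spent on berry bites + granola A — total rises to 2225 (170 cm).
No other feasible combination exceeds 2225.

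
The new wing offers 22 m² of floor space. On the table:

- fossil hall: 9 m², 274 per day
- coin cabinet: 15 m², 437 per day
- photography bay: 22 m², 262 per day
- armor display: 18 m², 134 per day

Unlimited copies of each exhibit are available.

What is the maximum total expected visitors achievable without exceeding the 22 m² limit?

By expected visitors per m²: fossil hall 30.44, coin cabinet 29.13, photography bay 11.91, armor display 7.44 lead.
Best packing: 2×fossil hall — 18 m², 548 total.
Nothing else within 22 m² beats 548.

548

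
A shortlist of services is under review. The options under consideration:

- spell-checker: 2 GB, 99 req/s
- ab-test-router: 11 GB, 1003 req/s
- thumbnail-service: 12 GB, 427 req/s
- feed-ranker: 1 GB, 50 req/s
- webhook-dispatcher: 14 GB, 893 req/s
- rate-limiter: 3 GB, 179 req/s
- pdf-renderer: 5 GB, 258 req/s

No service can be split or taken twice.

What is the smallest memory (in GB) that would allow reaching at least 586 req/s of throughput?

11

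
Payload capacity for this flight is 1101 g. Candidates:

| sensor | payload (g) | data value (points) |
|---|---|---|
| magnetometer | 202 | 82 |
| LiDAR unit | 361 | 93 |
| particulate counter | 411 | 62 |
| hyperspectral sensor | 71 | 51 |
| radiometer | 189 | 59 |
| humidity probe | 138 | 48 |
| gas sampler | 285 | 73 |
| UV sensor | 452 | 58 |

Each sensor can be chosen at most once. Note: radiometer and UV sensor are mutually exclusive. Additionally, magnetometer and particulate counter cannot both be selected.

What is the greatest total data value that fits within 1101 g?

Ranking by ratio (data value/g): hyperspectral sensor 0.72, magnetometer 0.41, humidity probe 0.35.
Filling by ratio: magnetometer + LiDAR unit + hyperspectral sensor + radiometer + humidity probe for 333, with 140 g left unused.
Dropping radiometer frees 189 g; slotting in gas sampler (285 g) lifts the total to 347 at 1057 g.

347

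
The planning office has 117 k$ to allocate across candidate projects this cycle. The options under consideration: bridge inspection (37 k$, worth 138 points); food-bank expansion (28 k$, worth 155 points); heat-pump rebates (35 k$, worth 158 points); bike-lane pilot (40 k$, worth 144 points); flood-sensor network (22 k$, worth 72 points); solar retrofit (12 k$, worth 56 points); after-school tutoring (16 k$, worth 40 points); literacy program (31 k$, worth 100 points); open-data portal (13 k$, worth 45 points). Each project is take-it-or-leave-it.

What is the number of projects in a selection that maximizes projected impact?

The maximum projected impact within 117 k$ is 513.
food-bank expansion + heat-pump rebates + bike-lane pilot + solar retrofit hits 513 at 115 k$.
Every optimal selection uses 4 projects.

4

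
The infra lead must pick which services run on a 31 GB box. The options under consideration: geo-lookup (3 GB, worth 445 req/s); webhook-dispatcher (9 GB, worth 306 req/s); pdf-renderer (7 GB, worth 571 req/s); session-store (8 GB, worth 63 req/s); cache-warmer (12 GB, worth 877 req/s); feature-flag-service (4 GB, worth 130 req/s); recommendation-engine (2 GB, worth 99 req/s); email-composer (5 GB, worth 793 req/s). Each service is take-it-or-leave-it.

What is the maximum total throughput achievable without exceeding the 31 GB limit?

2816

By throughput per GB: email-composer 158.60, geo-lookup 148.33, pdf-renderer 81.57 lead.
Taking the top-ratio services first gives geo-lookup + pdf-renderer + cache-warmer + recommendation-engine + email-composer for 2785 (29 GB).
The 2 GB tied up in recommendation-engine is better spent on feature-flag-service — total rises to 2816 (31 GB).
The closest alternative, geo-lookup + pdf-renderer + cache-warmer + recommendation-engine + email-composer, reaches only 2785.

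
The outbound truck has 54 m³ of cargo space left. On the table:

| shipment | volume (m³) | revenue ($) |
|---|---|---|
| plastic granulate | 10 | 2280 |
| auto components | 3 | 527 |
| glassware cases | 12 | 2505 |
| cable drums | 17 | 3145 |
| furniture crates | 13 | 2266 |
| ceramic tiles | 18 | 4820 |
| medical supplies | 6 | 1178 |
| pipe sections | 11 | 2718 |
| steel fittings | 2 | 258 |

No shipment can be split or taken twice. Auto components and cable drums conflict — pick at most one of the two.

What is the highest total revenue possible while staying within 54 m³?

Best packing: plastic granulate + auto components + glassware cases + ceramic tiles + pipe sections — 54 m³, 12850 total.
An exhaustive check of the 512 subsets confirms 12850.

12850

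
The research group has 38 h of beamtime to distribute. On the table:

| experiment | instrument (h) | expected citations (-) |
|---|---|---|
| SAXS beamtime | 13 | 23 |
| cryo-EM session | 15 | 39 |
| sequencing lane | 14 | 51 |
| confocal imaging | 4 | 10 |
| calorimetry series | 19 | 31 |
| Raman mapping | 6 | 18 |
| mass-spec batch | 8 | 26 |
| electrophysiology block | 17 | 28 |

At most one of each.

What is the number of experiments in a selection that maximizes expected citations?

3

Optimal total is 116.
For example cryo-EM session + sequencing lane + mass-spec batch achieves it, using 37 h.
Any selection reaching 116 contains exactly 3 experiments.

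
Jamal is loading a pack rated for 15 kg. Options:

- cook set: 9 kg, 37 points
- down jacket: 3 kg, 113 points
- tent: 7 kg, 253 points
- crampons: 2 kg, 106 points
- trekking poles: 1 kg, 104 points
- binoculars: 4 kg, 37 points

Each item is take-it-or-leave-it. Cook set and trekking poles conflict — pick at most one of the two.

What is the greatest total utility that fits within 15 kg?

576

Ranking by ratio (utility/kg): trekking poles 104.00, crampons 53.00, down jacket 37.67, tent 36.14.
Best packing: down jacket + tent + crampons + trekking poles — 13 kg, 576 total.
The spare 2 kg is too small for any remaining item, and no feasible exchange beats 576.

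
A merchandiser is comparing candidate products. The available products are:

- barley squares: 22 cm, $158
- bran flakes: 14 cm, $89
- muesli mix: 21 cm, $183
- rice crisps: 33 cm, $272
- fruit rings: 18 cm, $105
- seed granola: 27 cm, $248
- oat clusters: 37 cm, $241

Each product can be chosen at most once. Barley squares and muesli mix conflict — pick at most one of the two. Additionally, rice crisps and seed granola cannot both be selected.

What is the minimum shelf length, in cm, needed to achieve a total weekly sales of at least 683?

Minimise cm subject to total weekly sales ≥ 683.
Taking muesli mix + rice crisps + oat clusters gives 696 (≥ 683) for 91 cm.
Any bundle with less than 91 cm falls short of 683.

91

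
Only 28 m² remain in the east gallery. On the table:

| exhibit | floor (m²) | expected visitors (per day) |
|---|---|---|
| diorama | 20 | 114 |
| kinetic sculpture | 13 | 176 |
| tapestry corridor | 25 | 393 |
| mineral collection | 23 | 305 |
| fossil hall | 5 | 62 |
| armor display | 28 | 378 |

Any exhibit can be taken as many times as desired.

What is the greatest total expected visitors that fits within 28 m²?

393

Best packing: tapestry corridor — 25 m², 393 total.
Every other selection either busts 28 m² or fails to beat 393.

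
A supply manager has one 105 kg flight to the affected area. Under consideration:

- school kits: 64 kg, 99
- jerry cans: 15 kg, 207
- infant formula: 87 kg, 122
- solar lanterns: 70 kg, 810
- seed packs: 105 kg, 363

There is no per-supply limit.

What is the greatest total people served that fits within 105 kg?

The ratio ordering already packs tightly: 7×jerry cans, 105 kg, 1449.
No other feasible combination exceeds 1449.

1449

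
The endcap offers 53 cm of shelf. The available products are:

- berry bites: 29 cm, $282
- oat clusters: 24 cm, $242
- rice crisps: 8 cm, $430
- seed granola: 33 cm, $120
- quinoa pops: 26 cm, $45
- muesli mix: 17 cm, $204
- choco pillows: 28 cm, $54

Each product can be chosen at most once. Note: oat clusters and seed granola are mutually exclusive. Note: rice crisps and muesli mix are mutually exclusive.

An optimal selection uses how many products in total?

2

The maximum weekly sales within 53 cm is 712.
For example berry bites + rice crisps achieves it, using 37 cm.
Every optimal selection uses 2 products.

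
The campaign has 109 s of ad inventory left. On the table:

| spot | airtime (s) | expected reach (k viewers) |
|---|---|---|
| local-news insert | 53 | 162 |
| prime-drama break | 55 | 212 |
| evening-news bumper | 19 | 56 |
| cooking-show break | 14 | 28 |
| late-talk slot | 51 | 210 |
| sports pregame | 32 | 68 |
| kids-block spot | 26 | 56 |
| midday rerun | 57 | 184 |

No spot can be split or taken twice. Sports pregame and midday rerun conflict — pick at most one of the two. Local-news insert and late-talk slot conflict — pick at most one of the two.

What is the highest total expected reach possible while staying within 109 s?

422

Density check — late-talk slot 4.12, prime-drama break 3.85, midday rerun 3.23 are the best per s.
Prime-drama break + late-talk slot uses 106 of the 109 s and totals 422.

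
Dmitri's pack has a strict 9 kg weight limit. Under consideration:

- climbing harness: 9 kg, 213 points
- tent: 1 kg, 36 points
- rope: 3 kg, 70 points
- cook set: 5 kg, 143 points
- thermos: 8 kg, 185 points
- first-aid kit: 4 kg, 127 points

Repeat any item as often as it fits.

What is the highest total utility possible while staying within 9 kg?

Best packing: 9×tent — 9 kg, 324 total.
No other feasible combination exceeds 324.

324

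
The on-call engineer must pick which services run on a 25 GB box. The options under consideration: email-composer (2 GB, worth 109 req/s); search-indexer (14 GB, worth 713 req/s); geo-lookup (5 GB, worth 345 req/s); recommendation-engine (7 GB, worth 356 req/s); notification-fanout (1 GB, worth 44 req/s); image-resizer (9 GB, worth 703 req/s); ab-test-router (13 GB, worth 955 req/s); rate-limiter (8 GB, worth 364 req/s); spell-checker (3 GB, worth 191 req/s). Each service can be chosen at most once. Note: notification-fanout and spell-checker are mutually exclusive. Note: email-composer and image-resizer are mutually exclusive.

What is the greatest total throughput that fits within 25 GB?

1849

The ratio ordering already packs tightly: image-resizer + ab-test-router + spell-checker, 25 GB, 1849.
An exhaustive check of the 512 subsets confirms 1849.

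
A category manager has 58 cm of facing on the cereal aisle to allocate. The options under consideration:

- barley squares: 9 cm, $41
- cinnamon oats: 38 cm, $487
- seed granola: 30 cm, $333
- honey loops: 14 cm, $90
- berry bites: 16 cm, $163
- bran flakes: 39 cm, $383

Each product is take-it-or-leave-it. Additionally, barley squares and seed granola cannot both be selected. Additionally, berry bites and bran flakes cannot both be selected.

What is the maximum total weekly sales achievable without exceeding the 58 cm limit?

650

Ranking by ratio (weekly sales/cm): cinnamon oats 12.82, seed granola 11.10, berry bites 10.19.
The ratio ordering already packs tightly: cinnamon oats + berry bites, 54 cm, 650.
The closest alternative, cinnamon oats + honey loops, reaches only 577.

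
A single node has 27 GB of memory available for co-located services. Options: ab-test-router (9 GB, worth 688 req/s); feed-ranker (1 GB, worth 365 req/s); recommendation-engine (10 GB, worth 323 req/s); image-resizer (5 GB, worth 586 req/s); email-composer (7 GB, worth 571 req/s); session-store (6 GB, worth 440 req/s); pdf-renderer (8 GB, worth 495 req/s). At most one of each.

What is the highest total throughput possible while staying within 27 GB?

Filling by ratio: ab-test-router + feed-ranker + image-resizer + email-composer for 2210, with 5 GB left unused.
Replace ab-test-router with session-store + pdf-renderer: the trade gains 247 net, giving 2457 at 27 GB.
Next best is ab-test-router + image-resizer + email-composer + session-store at 2285 (27 GB) — short by 172.

2457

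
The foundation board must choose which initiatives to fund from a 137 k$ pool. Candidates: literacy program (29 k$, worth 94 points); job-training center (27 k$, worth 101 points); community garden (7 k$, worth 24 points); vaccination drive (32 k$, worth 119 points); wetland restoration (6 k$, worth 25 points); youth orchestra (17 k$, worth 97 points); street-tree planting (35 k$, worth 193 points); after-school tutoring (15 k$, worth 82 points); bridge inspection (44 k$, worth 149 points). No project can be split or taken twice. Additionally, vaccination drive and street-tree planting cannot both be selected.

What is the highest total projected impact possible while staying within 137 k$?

Taking literacy program + job-training center + community garden + wetland restoration + youth orchestra + street-tree planting + after-school tutoring: 136 k$ used, 616 in projected impact.
The closest alternative, literacy program + job-training center + wetland restoration + youth orchestra + street-tree planting + after-school tutoring, reaches only 592.

616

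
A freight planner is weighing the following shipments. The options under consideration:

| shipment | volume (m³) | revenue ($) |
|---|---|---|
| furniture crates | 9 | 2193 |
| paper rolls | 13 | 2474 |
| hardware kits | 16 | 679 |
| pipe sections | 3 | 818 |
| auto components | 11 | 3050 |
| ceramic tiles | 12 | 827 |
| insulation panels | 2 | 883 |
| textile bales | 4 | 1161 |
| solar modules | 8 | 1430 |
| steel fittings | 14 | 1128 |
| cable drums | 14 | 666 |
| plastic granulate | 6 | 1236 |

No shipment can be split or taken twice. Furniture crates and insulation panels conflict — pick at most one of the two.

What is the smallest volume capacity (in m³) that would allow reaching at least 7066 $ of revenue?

26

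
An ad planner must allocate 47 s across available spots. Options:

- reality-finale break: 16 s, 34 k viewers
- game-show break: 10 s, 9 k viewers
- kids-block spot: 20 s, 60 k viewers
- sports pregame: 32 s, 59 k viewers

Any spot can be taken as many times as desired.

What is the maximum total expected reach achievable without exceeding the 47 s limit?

120

Ranking by ratio (expected reach/s): kids-block spot 3.00, reality-finale break 2.12, sports pregame 1.84, game-show break 0.90.
2×kids-block spot uses 40 of the 47 s and totals 120.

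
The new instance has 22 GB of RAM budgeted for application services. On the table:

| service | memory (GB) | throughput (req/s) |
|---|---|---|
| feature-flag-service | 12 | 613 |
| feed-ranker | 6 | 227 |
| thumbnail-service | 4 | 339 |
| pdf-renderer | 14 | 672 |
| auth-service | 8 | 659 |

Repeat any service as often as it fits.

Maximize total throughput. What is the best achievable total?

The ratio ordering already packs tightly: 5×thumbnail-service, 20 GB, 1695.

1695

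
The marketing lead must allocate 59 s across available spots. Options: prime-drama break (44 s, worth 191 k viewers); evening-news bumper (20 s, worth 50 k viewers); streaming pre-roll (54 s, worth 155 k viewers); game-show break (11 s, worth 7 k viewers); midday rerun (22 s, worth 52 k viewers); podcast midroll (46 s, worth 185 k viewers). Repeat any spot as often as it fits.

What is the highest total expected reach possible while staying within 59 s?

The ratio ordering already packs tightly: prime-drama break + game-show break, 55 s, 198.

198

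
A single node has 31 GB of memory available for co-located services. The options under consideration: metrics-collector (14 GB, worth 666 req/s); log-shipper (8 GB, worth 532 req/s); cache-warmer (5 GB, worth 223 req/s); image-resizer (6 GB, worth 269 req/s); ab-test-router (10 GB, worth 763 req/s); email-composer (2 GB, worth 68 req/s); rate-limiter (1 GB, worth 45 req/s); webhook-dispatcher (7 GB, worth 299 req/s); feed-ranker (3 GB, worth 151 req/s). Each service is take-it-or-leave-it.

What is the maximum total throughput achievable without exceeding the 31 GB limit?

1863

Filling by ratio: log-shipper + image-resizer + ab-test-router + email-composer + rate-limiter + feed-ranker for 1828, with 1 GB left unused.
The 6 GB tied up in email-composer and rate-limiter and feed-ranker is better spent on webhook-dispatcher — total rises to 1863 (31 GB).
The closest alternative, log-shipper + cache-warmer + ab-test-router + rate-limiter + webhook-dispatcher, reaches only 1862.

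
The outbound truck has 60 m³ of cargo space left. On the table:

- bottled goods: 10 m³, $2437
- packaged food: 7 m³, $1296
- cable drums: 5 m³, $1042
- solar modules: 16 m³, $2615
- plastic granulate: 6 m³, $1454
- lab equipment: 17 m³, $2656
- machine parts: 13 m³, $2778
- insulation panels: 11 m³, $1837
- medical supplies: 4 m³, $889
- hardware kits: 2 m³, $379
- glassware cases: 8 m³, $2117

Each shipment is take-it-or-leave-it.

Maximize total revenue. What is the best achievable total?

12961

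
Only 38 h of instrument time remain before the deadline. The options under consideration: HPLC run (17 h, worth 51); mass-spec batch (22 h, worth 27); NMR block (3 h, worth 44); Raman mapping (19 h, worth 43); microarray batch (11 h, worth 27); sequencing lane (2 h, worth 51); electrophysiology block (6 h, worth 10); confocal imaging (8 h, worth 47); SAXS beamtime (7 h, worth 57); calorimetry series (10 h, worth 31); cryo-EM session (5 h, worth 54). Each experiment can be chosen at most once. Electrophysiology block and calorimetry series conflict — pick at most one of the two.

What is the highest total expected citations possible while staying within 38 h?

284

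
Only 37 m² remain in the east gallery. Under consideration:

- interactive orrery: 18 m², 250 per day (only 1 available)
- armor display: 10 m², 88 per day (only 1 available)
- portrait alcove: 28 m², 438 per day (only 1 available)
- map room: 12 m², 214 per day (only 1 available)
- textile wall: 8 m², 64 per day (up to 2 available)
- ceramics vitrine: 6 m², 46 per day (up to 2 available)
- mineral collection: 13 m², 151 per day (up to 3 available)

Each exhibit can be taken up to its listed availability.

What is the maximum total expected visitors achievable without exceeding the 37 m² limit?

By expected visitors per m²: map room 17.83, portrait alcove 15.64, interactive orrery 13.89, mineral collection 11.62 lead.
Taking interactive orrery + map room + ceramics vitrine: 36 m² used, 510 in expected visitors.

510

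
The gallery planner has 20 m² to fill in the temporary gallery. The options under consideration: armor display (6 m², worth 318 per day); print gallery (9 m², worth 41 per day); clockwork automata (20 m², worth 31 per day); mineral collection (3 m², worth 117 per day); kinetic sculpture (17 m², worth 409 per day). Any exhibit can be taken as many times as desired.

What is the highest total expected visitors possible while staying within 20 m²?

954

Ranking by ratio (expected visitors/m²): armor display 53.00, mineral collection 39.00, kinetic sculpture 24.06, print gallery 4.56.
The ratio ordering already packs tightly: 3×armor display, 18 m², 954.
Every other selection either busts 20 m² or fails to beat 954.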